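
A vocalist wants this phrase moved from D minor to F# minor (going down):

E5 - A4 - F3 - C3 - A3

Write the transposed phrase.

G#4 C#4 A2 E2 C#3

From D down to F# is a minor sixth; apply that to each pitch.
E5 becomes G#4
A4 becomes C#4
F3 becomes A2
C3 becomes E2
A3 becomes C#3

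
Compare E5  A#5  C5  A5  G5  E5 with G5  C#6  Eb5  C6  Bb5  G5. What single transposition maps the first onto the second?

up a minor third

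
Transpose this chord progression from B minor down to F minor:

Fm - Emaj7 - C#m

B minor down to F minor is an augmented fourth; each chord root moves by that interval while the quality stays the same.
Fm: root F down an augmented fourth → Cb, giving Cbm.
Emaj7: root E down an augmented fourth → Bb, giving Bbmaj7.
C#m: root C# down an augmented fourth → G, giving Gm.

Cbm Bbmaj7 Gm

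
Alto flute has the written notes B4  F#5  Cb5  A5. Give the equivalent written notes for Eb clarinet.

D#4 A#4 Eb4 C#5

First find concert pitch: the alto flute sounds a perfect fourth below written, so B4 F#5 Cb5 A5 sounds F#4 C#5 Gb4 E5.
Then write for Eb clarinet: it sounds a minor third above written, so the part must be a minor third below concert.
F#4 → D#4
C#5 → A#4
Gb4 → Eb4
E5 → C#5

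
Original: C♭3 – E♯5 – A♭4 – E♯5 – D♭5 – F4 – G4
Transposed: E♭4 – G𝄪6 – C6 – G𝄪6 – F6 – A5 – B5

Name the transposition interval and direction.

Take the first pair: Cb3 → Eb4. C to E spans 10 letter names, so the interval is some kind of tenth.
Cb3 to Eb4 is 16 semitones, which makes it a major tenth; the second version is higher, so the direction is up.
Checking another pair — G4 → B5 — gives the same interval.

up a major tenth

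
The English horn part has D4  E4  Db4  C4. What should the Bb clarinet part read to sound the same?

A3 B3 Ab3 G3

First find concert pitch: the English horn sounds a perfect fifth below written, so D4 E4 Db4 C4 sounds G3 A3 Gb3 F3.
Then write for Bb clarinet: it sounds a major second below written, so the part must be a major second above concert.
G3 → A3
A3 → B3
Gb3 → Ab3
F3 → G3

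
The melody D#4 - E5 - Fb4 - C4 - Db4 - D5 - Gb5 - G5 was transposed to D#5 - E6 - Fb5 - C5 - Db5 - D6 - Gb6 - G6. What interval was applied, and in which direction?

up a perfect octave

From D#4 to D#5 is 8 letter names — an octave of some quality.
D#4 to D#5 is 12 semitones, which makes it a perfect octave; the second version is higher, so the direction is up.
Checking another pair — G5 → G6 — gives the same interval.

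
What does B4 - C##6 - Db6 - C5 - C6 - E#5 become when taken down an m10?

G#3 A##4 Bb4 A3 A4 C##4

B4 gives G#3
C##6 gives A##4
Db6 gives Bb4
C5 gives A3
C6 gives A4
E#5 gives C##4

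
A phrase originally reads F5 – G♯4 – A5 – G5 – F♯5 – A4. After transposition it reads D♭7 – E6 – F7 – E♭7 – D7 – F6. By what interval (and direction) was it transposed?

up a minor thirteenth

From F5 to Db7 is 13 letter names — a thirteenth of some quality.
F5 to Db7 is 20 semitones, which makes it a minor thirteenth; the second version is higher, so the direction is up.
Checking another pair — A4 → F6 — gives the same interval.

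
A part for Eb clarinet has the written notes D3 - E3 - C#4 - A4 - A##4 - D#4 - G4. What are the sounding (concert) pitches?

F3 G3 E4 C5 C##5 F#4 Bb4

The Eb clarinet sounds a minor third above written, so transpose each written note up a minor third.
D3 gives F3
E3 gives G3
C#4 gives E4
A4 gives C5
A##4 gives C##5
D#4 gives F#4
G4 gives Bb4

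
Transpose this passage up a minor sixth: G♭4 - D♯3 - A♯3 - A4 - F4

Gb4 -> Ebb5
D#3 -> B3
A#3 -> F#4
A4 -> F5
F4 -> Db5

Ebb5 B3 F#4 F5 Db5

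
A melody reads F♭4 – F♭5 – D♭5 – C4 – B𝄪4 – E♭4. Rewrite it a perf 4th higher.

Bbb4 Bbb5 Gb5 F4 E##5 Ab4

Fb4: a fourth up reaches B, and 5 semitones makes it Bbb4.
A perfect fourth up from Fb5 gives Bbb5.
Db5: a fourth up reaches G, and 5 semitones makes it Gb5.
C4 up a perfect fourth is F4.
B##4 up a perfect fourth is E##5.
Eb4: a fourth up reaches A, and 5 semitones makes it Ab4.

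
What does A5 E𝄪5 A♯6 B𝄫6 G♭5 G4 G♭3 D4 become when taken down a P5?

D5 A##4 D#6 Ebb6 Cb5 C4 Cb3 G3

A perfect fifth down from A5 gives D5.
E##5: a fifth down reaches A, and 7 semitones makes it A##4.
A perfect fifth down from A#6 gives D#6.
Bbb6: a fifth down reaches E, and 7 semitones makes it Ebb6.
Gb5 down a perfect fifth is Cb5.
G4: a fifth down reaches C, and 7 semitones makes it C4.
Gb3 down a perfect fifth is Cb3.
D4: a fifth down reaches G, and 7 semitones makes it G3.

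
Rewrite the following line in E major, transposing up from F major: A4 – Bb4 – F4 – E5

G#5 A5 E5 D#6

F major to E major up is a major seventh, so every note moves up by that interval.
A4 -> G#5
Bb4 -> A5
F4 -> E5
E5 -> D#6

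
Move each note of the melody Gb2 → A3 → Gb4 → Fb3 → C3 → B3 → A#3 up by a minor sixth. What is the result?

Gb2 gives Ebb3
A3 gives F4
Gb4 gives Ebb5
Fb3 gives Dbb4
C3 gives Ab3
B3 gives G4
A#3 gives F#4

Ebb3 F4 Ebb5 Dbb4 Ab3 G4 F#4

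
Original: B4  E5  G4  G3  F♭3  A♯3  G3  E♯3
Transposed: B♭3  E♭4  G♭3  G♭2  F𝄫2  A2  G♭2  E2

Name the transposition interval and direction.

Take the first pair: B4 → Bb3. B to B spans 8 letter names, so the interval is some kind of octave.
Bb3 to B4 is 13 semitones, which makes it an augmented octave; the second version is lower, so the direction is down.
Checking another pair — E#3 → E2 — gives the same interval.

down an augmented octave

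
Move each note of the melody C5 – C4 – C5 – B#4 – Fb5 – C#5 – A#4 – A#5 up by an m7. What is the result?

C5 to Bb5
C4 to Bb4
C5 to Bb5
B#4 to A#5
Fb5 to Ebb6
C#5 to B5
A#4 to G#5
A#5 to G#6

Bb5 Bb4 Bb5 A#5 Ebb6 B5 G#5 G#6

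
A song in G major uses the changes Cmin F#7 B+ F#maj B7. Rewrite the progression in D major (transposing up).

G major up to D major is a perfect fifth; each chord root moves by that interval while the quality stays the same.
Cmin: root C up a perfect fifth → G, giving Gmin.
F#7: root F# up a perfect fifth → C#, giving C#7.
B+: root B up a perfect fifth → F#, giving F#+.
F#maj: root F# up a perfect fifth → C#, giving C#maj.
B7: root B up a perfect fifth → F#, giving F#7.

Gmin C#7 F#+ C#maj F#7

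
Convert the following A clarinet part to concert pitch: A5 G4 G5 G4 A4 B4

F#5 E4 E5 E4 F#4 G#4

The A clarinet sounds a minor third below written, so transpose each written note down a minor third.
A5 → F#5
G4 → E4
G5 → E5
G4 → E4
A4 → F#4
B4 → G#4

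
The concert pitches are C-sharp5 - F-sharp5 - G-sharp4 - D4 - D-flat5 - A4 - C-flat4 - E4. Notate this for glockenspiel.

C#3 F#3 G#2 D2 Db3 A2 Cb2 E2

Written C4 sounds as C6 on the glockenspiel, so concert pitches are written a perfect fifteenth down.
C#5 → C#3
F#5 → F#3
G#4 → G#2
D4 → D2
Db5 → Db3
A4 → A2
Cb4 → Cb2
E4 → E2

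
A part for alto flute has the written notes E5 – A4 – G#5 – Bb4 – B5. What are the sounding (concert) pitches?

B4 E4 D#5 F4 F#5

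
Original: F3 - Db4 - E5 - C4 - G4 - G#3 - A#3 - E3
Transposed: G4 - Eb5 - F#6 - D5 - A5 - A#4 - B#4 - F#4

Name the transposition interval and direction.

up a major ninth

Take the first pair: F3 → G4. F to G spans 9 letter names, so the interval is some kind of ninth.
F3 to G4 is 14 semitones, which makes it a major ninth; the second version is higher, so the direction is up.
Checking another pair — E3 → F#4 — gives the same interval.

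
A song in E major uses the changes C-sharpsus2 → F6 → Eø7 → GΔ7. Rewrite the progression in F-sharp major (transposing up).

D#sus2 G6 F#ø7 AΔ7

E major up to F-sharp major is a major second; each chord root moves by that interval while the quality stays the same.
C-sharpsus2: root C-sharp up a major second → D#, giving D#sus2.
F6: root F up a major second → G, giving G6.
Eø7: root E up a major second → F#, giving F#ø7.
GΔ7: root G up a major second → A, giving AΔ7.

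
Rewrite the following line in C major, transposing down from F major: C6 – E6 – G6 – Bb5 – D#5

G5 B5 D6 F5 A#4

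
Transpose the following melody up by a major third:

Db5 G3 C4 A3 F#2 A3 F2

F5 B3 E4 C#4 A#2 C#4 A2

Db5: a third up reaches F, and 4 semitones makes it F5.
G3: a third up reaches B, and 4 semitones makes it B3.
A major third up from C4 gives E4.
A major third up from A3 gives C#4.
F#2 up a major third is A#2.
A major third up from A3 gives C#4.
F2 up a major third is A2.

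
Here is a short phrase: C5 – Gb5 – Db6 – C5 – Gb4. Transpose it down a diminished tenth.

A#3 E4 B4 A#3 E3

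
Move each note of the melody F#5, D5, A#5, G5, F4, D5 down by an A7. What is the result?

Gb4 Ebb4 Bb4 Abb4 Gbb3 Ebb4

F#5 to Gb4
D5 to Ebb4
A#5 to Bb4
G5 to Abb4
F4 to Gbb3
D5 to Ebb4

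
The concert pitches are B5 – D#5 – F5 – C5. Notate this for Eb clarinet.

G#5 B#4 D5 A4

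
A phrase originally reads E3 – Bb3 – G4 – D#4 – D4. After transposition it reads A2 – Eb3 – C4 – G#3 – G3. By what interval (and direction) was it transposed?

From E3 to A2 is 5 letter names — a fifth of some quality.
A2 to E3 is 7 semitones, which makes it a perfect fifth; the second version is lower, so the direction is down.
Checking another pair — D4 → G3 — gives the same interval.

down a perfect fifth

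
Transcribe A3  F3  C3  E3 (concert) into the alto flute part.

The alto flute sounds a perfect fourth below written, so the written part must be a perfect fourth above concert — transpose each note up.
A3 becomes D4
F3 becomes Bb3
C3 becomes F3
E3 becomes A3

D4 Bb3 F3 A3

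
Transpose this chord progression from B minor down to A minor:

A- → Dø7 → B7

B minor down to A minor is a major second; each chord root moves by that interval while the quality stays the same.
A-: root A down a major second → G, giving G-.
Dø7: root D down a major second → C, giving Cø7.
B7: root B down a major second → A, giving A7.

G- Cø7 A7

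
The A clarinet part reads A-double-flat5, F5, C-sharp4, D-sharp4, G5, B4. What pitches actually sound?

Fb5 D5 A#3 B#3 E5 G#4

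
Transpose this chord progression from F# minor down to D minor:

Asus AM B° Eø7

F# minor down to D minor is a major third; each chord root moves by that interval while the quality stays the same.
Asus: root A down a major third → F, giving Fsus.
AM: root A down a major third → F, giving FM.
B°: root B down a major third → G, giving G°.
Eø7: root E down a major third → C, giving Cø7.

Fsus FM G° Cø7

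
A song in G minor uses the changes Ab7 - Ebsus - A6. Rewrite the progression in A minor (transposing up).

G minor up to A minor is a major second; each chord root moves by that interval while the quality stays the same.
Ab7: root Ab up a major second → Bb, giving Bb7.
Ebsus: root Eb up a major second → F, giving Fsus.
A6: root A up a major second → B, giving B6.

Bb7 Fsus B6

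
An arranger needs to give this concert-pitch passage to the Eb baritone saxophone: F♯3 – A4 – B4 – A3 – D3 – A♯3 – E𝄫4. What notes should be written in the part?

D#5 F#6 G#6 F#5 B4 F##5 Cb6

The Eb baritone saxophone sounds a major thirteenth below written, so the written part must be a major thirteenth above concert — transpose each note up.
F#3 -> D#5
A4 -> F#6
B4 -> G#6
A3 -> F#5
D3 -> B4
A#3 -> F##5
Ebb4 -> Cb6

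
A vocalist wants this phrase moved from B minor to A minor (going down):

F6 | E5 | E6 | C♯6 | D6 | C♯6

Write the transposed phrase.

Eb6 D5 D6 B5 C6 B5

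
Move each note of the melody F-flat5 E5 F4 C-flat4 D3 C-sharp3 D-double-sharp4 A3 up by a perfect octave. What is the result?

Fb6 E6 F5 Cb5 D4 C#4 D##5 A4

A perfect octave up from Fb5 gives Fb6.
E5 up a perfect octave is E6.
A perfect octave up from F4 gives F5.
Cb4: an octave up reaches C, and 12 semitones makes it Cb5.
A perfect octave up from D3 gives D4.
C#3 up a perfect octave is C#4.
D##4: an octave up reaches D, and 12 semitones makes it D##5.
A perfect octave up from A3 gives A4.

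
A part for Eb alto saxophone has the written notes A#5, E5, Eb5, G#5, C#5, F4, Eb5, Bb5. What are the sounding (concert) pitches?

C#5 G4 Gb4 B4 E4 Ab3 Gb4 Db5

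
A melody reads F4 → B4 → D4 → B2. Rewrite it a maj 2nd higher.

F4 up a major second is G4.
B4 up a major second is C#5.
A major second up from D4 gives E4.
B2 up a major second is C#3.

G4 C#5 E4 C#3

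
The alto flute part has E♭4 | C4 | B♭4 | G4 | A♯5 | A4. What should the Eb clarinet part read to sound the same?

First find concert pitch: the alto flute sounds a perfect fourth below written, so E♭4 C4 B♭4 G4 A♯5 A4 sounds Bb3 G3 F4 D4 E#5 E4.
Then write for Eb clarinet: it sounds a minor third above written, so the part must be a minor third below concert.
Bb3 → G3
G3 → E3
F4 → D4
D4 → B3
E#5 → C##5
E4 → C#4

G3 E3 D4 B3 C##5 C#4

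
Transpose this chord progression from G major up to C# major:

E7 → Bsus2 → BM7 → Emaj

A#7 E#sus2 E#M7 A#maj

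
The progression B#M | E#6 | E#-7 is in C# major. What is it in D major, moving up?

C#M F#6 F#-7

C# major up to D major is a minor second; each chord root moves by that interval while the quality stays the same.
B#M: root B# up a minor second → C#, giving C#M.
E#6: root E# up a minor second → F#, giving F#6.
E#-7: root E# up a minor second → F#, giving F#-7.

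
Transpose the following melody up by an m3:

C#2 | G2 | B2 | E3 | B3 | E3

C#2 → E2
G2 → Bb2
B2 → D3
E3 → G3
B3 → D4
E3 → G3

E2 Bb2 D3 G3 D4 G3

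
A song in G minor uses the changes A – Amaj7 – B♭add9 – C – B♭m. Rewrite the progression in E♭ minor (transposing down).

G minor down to E♭ minor is a major third; each chord root moves by that interval while the quality stays the same.
A: root A down a major third → F, giving F.
Amaj7: root A down a major third → F, giving Fmaj7.
B♭add9: root B♭ down a major third → Gb, giving Gbadd9.
C: root C down a major third → Ab, giving Ab.
B♭m: root B♭ down a major third → Gb, giving Gbm.

F Fmaj7 Gbadd9 Ab Gbm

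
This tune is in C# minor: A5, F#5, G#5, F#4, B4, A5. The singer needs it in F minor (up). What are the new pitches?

Db6 Bb5 C6 Bb4 Eb5 Db6

C# minor to F minor up is a diminished fourth, so every note moves up by that interval.
A5 to Db6
F#5 to Bb5
G#5 to C6
F#4 to Bb4
B4 to Eb5
A5 to Db6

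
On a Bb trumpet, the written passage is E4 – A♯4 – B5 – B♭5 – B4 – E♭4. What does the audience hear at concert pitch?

D4 G#4 A5 Ab5 A4 Db4

The Bb trumpet sounds a major second below written, so transpose each written note down a major second.
E4 to D4
A#4 to G#4
B5 to A5
Bb5 to Ab5
B4 to A4
Eb4 to Db4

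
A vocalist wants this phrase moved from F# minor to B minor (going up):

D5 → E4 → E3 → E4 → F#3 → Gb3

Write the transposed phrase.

G5 A4 A3 A4 B3 Cb4

From F# up to B is a perfect fourth; apply that to each pitch.
D5 gives G5
E4 gives A4
E3 gives A3
E4 gives A4
F#3 gives B3
Gb3 gives Cb4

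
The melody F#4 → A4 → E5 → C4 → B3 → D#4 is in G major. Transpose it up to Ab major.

G4 Bb4 F5 Db4 C4 E4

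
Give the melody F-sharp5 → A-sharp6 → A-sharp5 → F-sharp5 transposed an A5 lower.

Bb4 D6 D5 Bb4

F#5 to Bb4
A#6 to D6
A#5 to D5
F#5 to Bb4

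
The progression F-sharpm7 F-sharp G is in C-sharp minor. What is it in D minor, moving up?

C-sharp minor up to D minor is a minor second; each chord root moves by that interval while the quality stays the same.
F-sharpm7: root F-sharp up a minor second → G, giving Gm7.
F-sharp: root F-sharp up a minor second → G, giving G.
G: root G up a minor second → Ab, giving Ab.

Gm7 G Ab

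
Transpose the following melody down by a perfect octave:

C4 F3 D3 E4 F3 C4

C4 down a perfect octave is C3.
A perfect octave down from F3 gives F2.
D3: an octave down reaches D, and 12 semitones makes it D2.
E4: an octave down reaches E, and 12 semitones makes it E3.
F3 down a perfect octave is F2.
C4: an octave down reaches C, and 12 semitones makes it C3.

C3 F2 D2 E3 F2 C3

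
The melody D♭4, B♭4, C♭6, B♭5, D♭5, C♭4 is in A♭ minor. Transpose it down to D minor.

From A♭ down to D is a diminished fifth; apply that to each pitch.
Db4 becomes G3
Bb4 becomes E4
Cb6 becomes F5
Bb5 becomes E5
Db5 becomes G4
Cb4 becomes F3

G3 E4 F5 E5 G4 F3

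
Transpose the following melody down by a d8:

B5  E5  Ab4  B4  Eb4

B#4 E#4 A3 B#3 E3

B5: an octave down reaches B, and 11 semitones makes it B#4.
E5 down a diminished octave is E#4.
Ab4: an octave down reaches A, and 11 semitones makes it A3.
A diminished octave down from B4 gives B#3.
Eb4 down a diminished octave is E3.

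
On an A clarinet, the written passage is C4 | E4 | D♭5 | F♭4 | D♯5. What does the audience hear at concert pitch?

A3 C#4 Bb4 Db4 B#4

The A clarinet sounds a minor third below written, so transpose each written note down a minor third.
C4 gives A3
E4 gives C#4
Db5 gives Bb4
Fb4 gives Db4
D#5 gives B#4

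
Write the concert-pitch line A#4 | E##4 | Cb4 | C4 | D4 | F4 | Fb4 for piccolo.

A#3 E##3 Cb3 C3 D3 F3 Fb3

The piccolo sounds a perfect octave above written, so the written part must be a perfect octave below concert — transpose each note down.
A#4 to A#3
E##4 to E##3
Cb4 to Cb3
C4 to C3
D4 to D3
F4 to F3
Fb4 to Fb3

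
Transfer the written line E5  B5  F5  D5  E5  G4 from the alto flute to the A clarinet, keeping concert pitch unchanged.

D5 A5 Eb5 C5 D5 F4

First find concert pitch: the alto flute sounds a perfect fourth below written, so E5 B5 F5 D5 E5 G4 sounds B4 F#5 C5 A4 B4 D4.
Then write for A clarinet: it sounds a minor third below written, so the part must be a minor third above concert.
B4 → D5
F#5 → A5
C5 → Eb5
A4 → C5
B4 → D5
D4 → F4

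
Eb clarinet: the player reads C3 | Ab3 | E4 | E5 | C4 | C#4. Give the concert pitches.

Eb3 Cb4 G4 G5 Eb4 E4

The Eb clarinet sounds a minor third above written, so transpose each written note up a minor third.
C3 becomes Eb3
Ab3 becomes Cb4
E4 becomes G4
E5 becomes G5
C4 becomes Eb4
C#4 becomes E4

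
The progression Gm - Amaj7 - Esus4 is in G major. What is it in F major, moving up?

Fm Gmaj7 Dsus4

G major up to F major is a minor seventh; each chord root moves by that interval while the quality stays the same.
Gm: root G up a minor seventh → F, giving Fm.
Amaj7: root A up a minor seventh → G, giving Gmaj7.
Esus4: root E up a minor seventh → D, giving Dsus4.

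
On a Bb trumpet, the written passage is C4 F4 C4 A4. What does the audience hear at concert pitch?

Bb3 Eb4 Bb3 G4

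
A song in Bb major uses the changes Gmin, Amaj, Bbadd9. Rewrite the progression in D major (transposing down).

Bmin C#maj Dadd9

Bb major down to D major is a minor sixth; each chord root moves by that interval while the quality stays the same.
Gmin: root G down a minor sixth → B, giving Bmin.
Amaj: root A down a minor sixth → C#, giving C#maj.
Bbadd9: root Bb down a minor sixth → D, giving Dadd9.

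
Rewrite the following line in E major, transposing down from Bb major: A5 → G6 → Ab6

D#5 C#6 D6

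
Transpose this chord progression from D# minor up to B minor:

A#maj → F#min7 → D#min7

F#maj Dmin7 Bmin7

D# minor up to B minor is a minor sixth; each chord root moves by that interval while the quality stays the same.
A#maj: root A# up a minor sixth → F#, giving F#maj.
F#min7: root F# up a minor sixth → D, giving Dmin7.
D#min7: root D# up a minor sixth → B, giving Bmin7.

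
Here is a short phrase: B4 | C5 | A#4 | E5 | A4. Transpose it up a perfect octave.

B4: an octave up reaches B, and 12 semitones makes it B5.
C5: an octave up reaches C, and 12 semitones makes it C6.
A perfect octave up from A#4 gives A#5.
E5: an octave up reaches E, and 12 semitones makes it E6.
A4: an octave up reaches A, and 12 semitones makes it A5.

B5 C6 A#5 E6 A5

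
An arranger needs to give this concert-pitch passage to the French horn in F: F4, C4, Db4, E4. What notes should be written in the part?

The French horn in F sounds a perfect fifth below written, so the written part must be a perfect fifth above concert — transpose each note up.
F4 becomes C5
C4 becomes G4
Db4 becomes Ab4
E4 becomes B4

C5 G4 Ab4 B4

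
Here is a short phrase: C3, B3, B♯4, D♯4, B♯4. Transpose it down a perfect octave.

C2 B2 B#3 D#3 B#3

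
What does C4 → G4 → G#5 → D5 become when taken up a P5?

C4 up a perfect fifth is G4.
G4 up a perfect fifth is D5.
A perfect fifth up from G#5 gives D#6.
D5 up a perfect fifth is A5.

G4 D5 D#6 A5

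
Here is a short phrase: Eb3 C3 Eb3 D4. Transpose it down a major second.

Db3 Bb2 Db3 C4

Eb3: a second down reaches D, and 2 semitones makes it Db3.
C3 down a major second is Bb2.
A major second down from Eb3 gives Db3.
D4 down a major second is C4.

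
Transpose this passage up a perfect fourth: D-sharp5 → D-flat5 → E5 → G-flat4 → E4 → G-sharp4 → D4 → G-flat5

D#5 up a perfect fourth is G#5.
Db5: a fourth up reaches G, and 5 semitones makes it Gb5.
E5 up a perfect fourth is A5.
Gb4: a fourth up reaches C, and 5 semitones makes it Cb5.
E4: a fourth up reaches A, and 5 semitones makes it A4.
G#4: a fourth up reaches C, and 5 semitones makes it C#5.
D4: a fourth up reaches G, and 5 semitones makes it G4.
A perfect fourth up from Gb5 gives Cb6.

G#5 Gb5 A5 Cb5 A4 C#5 G4 Cb6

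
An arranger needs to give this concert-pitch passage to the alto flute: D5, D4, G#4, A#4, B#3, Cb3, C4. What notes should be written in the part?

G5 G4 C#5 D#5 E#4 Fb3 F4

Written C4 sounds as G3 on the alto flute, so concert pitches are written a perfect fourth up.
D5 → G5
D4 → G4
G#4 → C#5
A#4 → D#5
B#3 → E#4
Cb3 → Fb3
C4 → F4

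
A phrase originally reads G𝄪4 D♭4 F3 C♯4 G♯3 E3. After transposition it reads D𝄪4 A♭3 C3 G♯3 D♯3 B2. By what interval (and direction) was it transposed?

down a perfect fourth

From G##4 to D##4 is 4 letter names — a fourth of some quality.
D##4 to G##4 is 5 semitones, which makes it a perfect fourth; the second version is lower, so the direction is down.
Checking another pair — E3 → B2 — gives the same interval.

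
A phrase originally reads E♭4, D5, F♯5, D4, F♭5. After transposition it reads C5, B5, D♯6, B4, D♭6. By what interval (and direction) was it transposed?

up a major sixth

From Eb4 to C5 is 6 letter names — a sixth of some quality.
Eb4 to C5 is 9 semitones, which makes it a major sixth; the second version is higher, so the direction is up.
Checking another pair — Fb5 → Db6 — gives the same interval.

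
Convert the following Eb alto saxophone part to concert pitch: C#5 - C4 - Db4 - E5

Written C4 on the Eb alto saxophone sounds as Eb3, a major sixth lower; apply that shift to every note.
C#5 to E4
C4 to Eb3
Db4 to Fb3
E5 to G4

E4 Eb3 Fb3 G4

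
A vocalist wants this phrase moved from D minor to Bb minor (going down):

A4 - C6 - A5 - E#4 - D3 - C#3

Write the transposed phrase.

From D down to Bb is a major third; apply that to each pitch.
A4 → F4
C6 → Ab5
A5 → F5
E#4 → C#4
D3 → Bb2
C#3 → A2

F4 Ab5 F5 C#4 Bb2 A2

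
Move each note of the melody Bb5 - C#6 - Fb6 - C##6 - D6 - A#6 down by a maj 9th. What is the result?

Bb5 down a major ninth is Ab4.
C#6: a ninth down reaches B, and 14 semitones makes it B4.
A major ninth down from Fb6 gives Ebb5.
C##6 down a major ninth is B#4.
A major ninth down from D6 gives C5.
A major ninth down from A#6 gives G#5.

Ab4 B4 Ebb5 B#4 C5 G#5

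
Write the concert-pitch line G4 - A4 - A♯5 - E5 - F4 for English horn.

Written C4 sounds as F3 on the English horn, so concert pitches are written a perfect fifth up.
G4 gives D5
A4 gives E5
A#5 gives E#6
E5 gives B5
F4 gives C5

D5 E5 E#6 B5 C5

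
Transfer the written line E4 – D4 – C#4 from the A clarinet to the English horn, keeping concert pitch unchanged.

G#4 F#4 E#4

First find concert pitch: the A clarinet sounds a minor third below written, so E4 D4 C#4 sounds C#4 B3 A#3.
Then write for English horn: it sounds a perfect fifth below written, so the part must be a perfect fifth above concert.
C#4 → G#4
B3 → F#4
A#3 → E#4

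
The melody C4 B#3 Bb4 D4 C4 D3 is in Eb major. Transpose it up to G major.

E4 D##4 D5 F#4 E4 F#3

Eb major to G major up is a major third, so every note moves up by that interval.
C4 → E4
B#3 → D##4
Bb4 → D5
D4 → F#4
C4 → E4
D3 → F#3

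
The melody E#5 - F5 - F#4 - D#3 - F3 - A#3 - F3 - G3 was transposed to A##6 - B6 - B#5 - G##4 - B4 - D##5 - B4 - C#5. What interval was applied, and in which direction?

up an augmented eleventh

From E#5 to A##6 is 11 letter names — an eleventh of some quality.
E#5 to A##6 is 18 semitones, which makes it an augmented eleventh; the second version is higher, so the direction is up.
Checking another pair — G3 → C#5 — gives the same interval.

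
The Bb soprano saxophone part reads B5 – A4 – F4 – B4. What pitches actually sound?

The Bb soprano saxophone sounds a major second below written, so transpose each written note down a major second.
B5 -> A5
A4 -> G4
F4 -> Eb4
B4 -> A4

A5 G4 Eb4 A4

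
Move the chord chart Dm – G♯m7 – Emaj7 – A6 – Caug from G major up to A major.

Em A#m7 F#maj7 B6 Daug

G major up to A major is a major second; each chord root moves by that interval while the quality stays the same.
Dm: root D up a major second → E, giving Em.
G♯m7: root G♯ up a major second → A#, giving A#m7.
Emaj7: root E up a major second → F#, giving F#maj7.
A6: root A up a major second → B, giving B6.
Caug: root C up a major second → D, giving Daug.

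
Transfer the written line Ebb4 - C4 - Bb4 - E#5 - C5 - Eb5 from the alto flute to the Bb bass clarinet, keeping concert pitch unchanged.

Cb5 A4 G5 C##6 A5 C6

First find concert pitch: the alto flute sounds a perfect fourth below written, so Ebb4 C4 Bb4 E#5 C5 Eb5 sounds Bbb3 G3 F4 B#4 G4 Bb4.
Then write for Bb bass clarinet: it sounds a major ninth below written, so the part must be a major ninth above concert.
Bbb3 → Cb5
G3 → A4
F4 → G5
B#4 → C##6
G4 → A5
Bb4 → C6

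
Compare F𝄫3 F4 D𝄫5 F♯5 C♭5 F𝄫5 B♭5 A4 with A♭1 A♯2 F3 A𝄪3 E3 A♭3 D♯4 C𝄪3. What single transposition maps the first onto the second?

From Fbb3 to Ab1 is 13 letter names — a thirteenth of some quality.
Ab1 to Fbb3 is 19 semitones, which makes it a diminished thirteenth; the second version is lower, so the direction is down.
Checking another pair — A4 → C##3 — gives the same interval.

down a diminished thirteenth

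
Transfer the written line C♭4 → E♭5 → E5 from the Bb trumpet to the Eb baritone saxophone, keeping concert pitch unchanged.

First find concert pitch: the Bb trumpet sounds a major second below written, so C♭4 E♭5 E5 sounds Bbb3 Db5 D5.
Then write for Eb baritone saxophone: it sounds a major thirteenth below written, so the part must be a major thirteenth above concert.
Bbb3 → Gb5
Db5 → Bb6
D5 → B6

Gb5 Bb6 B6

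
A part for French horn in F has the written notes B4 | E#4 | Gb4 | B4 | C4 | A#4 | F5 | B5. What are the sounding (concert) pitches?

E4 A#3 Cb4 E4 F3 D#4 Bb4 E5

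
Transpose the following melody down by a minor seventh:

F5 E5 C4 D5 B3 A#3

G4 F#4 D3 E4 C#3 B#2

A minor seventh down from F5 gives G4.
E5: a seventh down reaches F, and 10 semitones makes it F#4.
C4: a seventh down reaches D, and 10 semitones makes it D3.
D5 down a minor seventh is E4.
B3 down a minor seventh is C#3.
A#3 down a minor seventh is B#2.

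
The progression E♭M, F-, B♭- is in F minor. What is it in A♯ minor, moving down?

F minor down to A♯ minor is a diminished sixth; each chord root moves by that interval while the quality stays the same.
E♭M: root E♭ down a diminished sixth → G#, giving G#M.
F-: root F down a diminished sixth → A#, giving A#-.
B♭-: root B♭ down a diminished sixth → D#, giving D#-.

G#M A#- D#-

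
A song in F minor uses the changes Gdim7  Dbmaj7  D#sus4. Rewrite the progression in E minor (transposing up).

F minor up to E minor is a major seventh; each chord root moves by that interval while the quality stays the same.
Gdim7: root G up a major seventh → F#, giving F#dim7.
Dbmaj7: root Db up a major seventh → C, giving Cmaj7.
D#sus4: root D# up a major seventh → C##, giving C##sus4.

F#dim7 Cmaj7 C##sus4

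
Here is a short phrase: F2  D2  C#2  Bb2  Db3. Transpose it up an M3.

A2 F#2 E#2 D3 F3

F2 becomes A2
D2 becomes F#2
C#2 becomes E#2
Bb2 becomes D3
Db3 becomes F3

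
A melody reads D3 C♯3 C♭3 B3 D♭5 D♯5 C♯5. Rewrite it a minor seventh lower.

E2 D#2 Db2 C#3 Eb4 E#4 D#4

A minor seventh down from D3 gives E2.
C#3: a seventh down reaches D, and 10 semitones makes it D#2.
Cb3 down a minor seventh is Db2.
B3 down a minor seventh is C#3.
A minor seventh down from Db5 gives Eb4.
D#5: a seventh down reaches E, and 10 semitones makes it E#4.
C#5: a seventh down reaches D, and 10 semitones makes it D#4.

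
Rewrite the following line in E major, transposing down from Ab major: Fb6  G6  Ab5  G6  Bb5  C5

Ab major to E major down is a diminished fourth, so every note moves down by that interval.
Fb6 gives C6
G6 gives D#6
Ab5 gives E5
G6 gives D#6
Bb5 gives F#5
C5 gives G#4

C6 D#6 E5 D#6 F#5 G#4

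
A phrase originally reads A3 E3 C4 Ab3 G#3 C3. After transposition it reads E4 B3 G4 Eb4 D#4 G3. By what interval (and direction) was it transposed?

Take the first pair: A3 → E4. A to E spans 5 letter names, so the interval is some kind of fifth.
A3 to E4 is 7 semitones, which makes it a perfect fifth; the second version is higher, so the direction is up.
Checking another pair — C3 → G3 — gives the same interval.

up a perfect fifth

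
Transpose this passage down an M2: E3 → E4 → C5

D3 D4 Bb4

A major second down from E3 gives D3.
E4 down a major second is D4.
C5: a second down reaches B, and 2 semitones makes it Bb4.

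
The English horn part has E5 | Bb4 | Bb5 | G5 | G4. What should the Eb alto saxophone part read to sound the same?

F#5 C5 C6 A5 A4

First find concert pitch: the English horn sounds a perfect fifth below written, so E5 Bb4 Bb5 G5 G4 sounds A4 Eb4 Eb5 C5 C4.
Then write for Eb alto saxophone: it sounds a major sixth below written, so the part must be a major sixth above concert.
A4 → F#5
Eb4 → C5
Eb5 → C6
C5 → A5
C4 → A4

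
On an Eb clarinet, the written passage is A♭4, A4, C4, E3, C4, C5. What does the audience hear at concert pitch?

Cb5 C5 Eb4 G3 Eb4 Eb5

The Eb clarinet sounds a minor third above written, so transpose each written note up a minor third.
Ab4 → Cb5
A4 → C5
C4 → Eb4
E3 → G3
C4 → Eb4
C5 → Eb5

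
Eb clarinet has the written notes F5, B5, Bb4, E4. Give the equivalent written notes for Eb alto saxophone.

F6 B6 Bb5 E5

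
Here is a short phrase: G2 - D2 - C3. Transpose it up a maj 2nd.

A major second up from G2 gives A2.
D2: a second up reaches E, and 2 semitones makes it E2.
A major second up from C3 gives D3.

A2 E2 D3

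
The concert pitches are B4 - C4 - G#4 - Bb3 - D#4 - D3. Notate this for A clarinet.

Written C4 sounds as A3 on the A clarinet, so concert pitches are written a minor third up.
B4 → D5
C4 → Eb4
G#4 → B4
Bb3 → Db4
D#4 → F#4
D3 → F3

D5 Eb4 B4 Db4 F#4 F3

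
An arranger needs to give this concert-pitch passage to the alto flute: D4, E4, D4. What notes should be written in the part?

G4 A4 G4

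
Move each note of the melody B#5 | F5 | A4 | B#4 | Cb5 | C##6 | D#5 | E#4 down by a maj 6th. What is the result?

D#5 Ab4 C4 D#4 Ebb4 E#5 F#4 G#3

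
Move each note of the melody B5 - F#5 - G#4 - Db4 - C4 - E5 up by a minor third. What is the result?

D6 A5 B4 Fb4 Eb4 G5

B5 -> D6
F#5 -> A5
G#4 -> B4
Db4 -> Fb4
C4 -> Eb4
E5 -> G5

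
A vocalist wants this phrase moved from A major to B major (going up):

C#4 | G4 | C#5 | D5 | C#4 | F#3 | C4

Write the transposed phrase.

D#4 A4 D#5 E5 D#4 G#3 D4

From A up to B is a major second; apply that to each pitch.
C#4 gives D#4
G4 gives A4
C#5 gives D#5
D5 gives E5
C#4 gives D#4
F#3 gives G#3
C4 gives D4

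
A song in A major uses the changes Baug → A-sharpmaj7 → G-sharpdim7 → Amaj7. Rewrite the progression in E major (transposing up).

A major up to E major is a perfect fifth; each chord root moves by that interval while the quality stays the same.
Baug: root B up a perfect fifth → F#, giving F#aug.
A-sharpmaj7: root A-sharp up a perfect fifth → E#, giving E#maj7.
G-sharpdim7: root G-sharp up a perfect fifth → D#, giving D#dim7.
Amaj7: root A up a perfect fifth → E, giving Emaj7.

F#aug E#maj7 D#dim7 Emaj7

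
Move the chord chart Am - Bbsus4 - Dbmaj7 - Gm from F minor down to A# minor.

C##m D#sus4 F#maj7 B#m

F minor down to A# minor is a diminished sixth; each chord root moves by that interval while the quality stays the same.
Am: root A down a diminished sixth → C##, giving C##m.
Bbsus4: root Bb down a diminished sixth → D#, giving D#sus4.
Dbmaj7: root Db down a diminished sixth → F#, giving F#maj7.
Gm: root G down a diminished sixth → B#, giving B#m.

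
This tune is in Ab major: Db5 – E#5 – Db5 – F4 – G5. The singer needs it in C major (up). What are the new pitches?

F5 G##5 F5 A4 B5

From Ab up to C is a major third; apply that to each pitch.
Db5 becomes F5
E#5 becomes G##5
Db5 becomes F5
F4 becomes A4
G5 becomes B5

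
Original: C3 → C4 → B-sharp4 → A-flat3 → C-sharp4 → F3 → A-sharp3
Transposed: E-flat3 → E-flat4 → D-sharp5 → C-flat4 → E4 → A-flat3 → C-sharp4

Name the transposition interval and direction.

Take the first pair: C3 → Eb3. C to E spans 3 letter names, so the interval is some kind of third.
C3 to Eb3 is 3 semitones, which makes it a minor third; the second version is higher, so the direction is up.
Checking another pair — A#3 → C#4 — gives the same interval.

up a minor third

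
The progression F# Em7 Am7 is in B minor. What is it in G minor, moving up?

D Cm7 Fm7

B minor up to G minor is a minor sixth; each chord root moves by that interval while the quality stays the same.
F#: root F# up a minor sixth → D, giving D.
Em7: root E up a minor sixth → C, giving Cm7.
Am7: root A up a minor sixth → F, giving Fm7.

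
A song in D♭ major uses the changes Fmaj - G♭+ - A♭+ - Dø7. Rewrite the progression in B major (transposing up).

D#maj E+ F#+ B#ø7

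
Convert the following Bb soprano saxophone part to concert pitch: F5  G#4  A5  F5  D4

Eb5 F#4 G5 Eb5 C4

Written C4 on the Bb soprano saxophone sounds as Bb3, a major second lower; apply that shift to every note.
F5 to Eb5
G#4 to F#4
A5 to G5
F5 to Eb5
D4 to C4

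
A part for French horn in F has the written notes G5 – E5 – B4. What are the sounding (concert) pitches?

C5 A4 E4

The French horn in F sounds a perfect fifth below written, so transpose each written note down a perfect fifth.
G5 → C5
E5 → A4
B4 → E4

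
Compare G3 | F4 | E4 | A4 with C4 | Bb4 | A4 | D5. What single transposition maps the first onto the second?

Take the first pair: G3 → C4. G to C spans 4 letter names, so the interval is some kind of fourth.
G3 to C4 is 5 semitones, which makes it a perfect fourth; the second version is higher, so the direction is up.
Checking another pair — A4 → D5 — gives the same interval.

up a perfect fourth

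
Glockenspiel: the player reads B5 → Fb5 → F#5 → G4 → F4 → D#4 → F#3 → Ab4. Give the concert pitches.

B7 Fb7 F#7 G6 F6 D#6 F#5 Ab6

The glockenspiel sounds a perfect fifteenth above written, so transpose each written note up a perfect fifteenth.
B5 -> B7
Fb5 -> Fb7
F#5 -> F#7
G4 -> G6
F4 -> F6
D#4 -> D#6
F#3 -> F#5
Ab4 -> Ab6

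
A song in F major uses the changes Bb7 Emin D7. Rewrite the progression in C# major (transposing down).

F major down to C# major is a diminished fourth; each chord root moves by that interval while the quality stays the same.
Bb7: root Bb down a diminished fourth → F#, giving F#7.
Emin: root E down a diminished fourth → B#, giving B#min.
D7: root D down a diminished fourth → A#, giving A#7.

F#7 B#min A#7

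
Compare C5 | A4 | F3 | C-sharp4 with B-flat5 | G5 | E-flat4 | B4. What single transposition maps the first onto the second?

Take the first pair: C5 → Bb5. C to B spans 7 letter names, so the interval is some kind of seventh.
C5 to Bb5 is 10 semitones, which makes it a minor seventh; the second version is higher, so the direction is up.
Checking another pair — C#4 → B4 — gives the same interval.

up a minor seventh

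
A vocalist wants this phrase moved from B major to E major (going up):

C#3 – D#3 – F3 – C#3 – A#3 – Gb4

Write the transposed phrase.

F#3 G#3 Bb3 F#3 D#4 Cb5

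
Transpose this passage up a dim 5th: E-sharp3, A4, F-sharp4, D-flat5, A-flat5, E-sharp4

A diminished fifth up from E#3 gives B3.
A4 up a diminished fifth is Eb5.
F#4 up a diminished fifth is C5.
A diminished fifth up from Db5 gives Abb5.
A diminished fifth up from Ab5 gives Ebb6.
E#4 up a diminished fifth is B4.

B3 Eb5 C5 Abb5 Ebb6 B4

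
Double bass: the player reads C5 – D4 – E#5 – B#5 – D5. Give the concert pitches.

Written C4 on the double bass sounds as C3, a perfect octave lower; apply that shift to every note.
C5 to C4
D4 to D3
E#5 to E#4
B#5 to B#4
D5 to D4

C4 D3 E#4 B#4 D4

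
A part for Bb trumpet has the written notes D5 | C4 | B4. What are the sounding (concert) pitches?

C5 Bb3 A4

The Bb trumpet sounds a major second below written, so transpose each written note down a major second.
D5 to C5
C4 to Bb3
B4 to A4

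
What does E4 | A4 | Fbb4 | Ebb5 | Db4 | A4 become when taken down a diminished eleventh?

E4 → B#2
A4 → E#3
Fbb4 → Cb3
Ebb5 → Bb3
Db4 → A2
A4 → E#3

B#2 E#3 Cb3 Bb3 A2 E#3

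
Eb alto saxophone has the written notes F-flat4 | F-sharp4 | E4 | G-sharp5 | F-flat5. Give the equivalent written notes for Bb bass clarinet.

Bbb4 B4 A4 C#6 Bbb5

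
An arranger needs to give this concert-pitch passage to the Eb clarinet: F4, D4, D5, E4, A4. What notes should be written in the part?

The Eb clarinet sounds a minor third above written, so the written part must be a minor third below concert — transpose each note down.
F4 gives D4
D4 gives B3
D5 gives B4
E4 gives C#4
A4 gives F#4

D4 B3 B4 C#4 F#4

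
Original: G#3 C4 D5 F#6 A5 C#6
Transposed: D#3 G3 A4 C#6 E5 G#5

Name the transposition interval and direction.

From G#3 to D#3 is 4 letter names — a fourth of some quality.
D#3 to G#3 is 5 semitones, which makes it a perfect fourth; the second version is lower, so the direction is down.
Checking another pair — C#6 → G#5 — gives the same interval.

down a perfect fourth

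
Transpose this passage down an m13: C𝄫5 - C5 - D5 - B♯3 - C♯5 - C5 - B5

Ebb3 E3 F#3 D##2 E#3 E3 D#4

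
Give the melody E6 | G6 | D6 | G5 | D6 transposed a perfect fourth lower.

B5 D6 A5 D5 A5

E6 becomes B5
G6 becomes D6
D6 becomes A5
G5 becomes D5
D6 becomes A5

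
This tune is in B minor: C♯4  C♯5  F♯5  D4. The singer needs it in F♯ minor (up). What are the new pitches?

From B up to F♯ is a perfect fifth; apply that to each pitch.
C#4 → G#4
C#5 → G#5
F#5 → C#6
D4 → A4

G#4 G#5 C#6 A4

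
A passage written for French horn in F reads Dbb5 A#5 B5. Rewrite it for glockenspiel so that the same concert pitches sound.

First find concert pitch: the French horn in F sounds a perfect fifth below written, so Dbb5 A#5 B5 sounds Gbb4 D#5 E5.
Then write for glockenspiel: it sounds a perfect fifteenth above written, so the part must be a perfect fifteenth below concert.
Gbb4 → Gbb2
D#5 → D#3
E5 → E3

Gbb2 D#3 E3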